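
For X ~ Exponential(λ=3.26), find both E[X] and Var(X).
E[X] = 0.3067, Var(X) = 0.0941

We have X ~ Exponential(λ=3.26).

For an Exponential distribution with λ=3.26:

Expected value:
E[X] = 0.3067

Variance:
Var(X) = 0.0941

Standard deviation:
σ = √Var(X) = 0.3067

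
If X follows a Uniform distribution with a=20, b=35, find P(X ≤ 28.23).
0.548667

We have X ~ Uniform(a=20, b=35).

The CDF gives us P(X ≤ k).

Using the CDF:
P(X ≤ 28.23) = 0.548667

This means there's approximately a 54.9% chance that X is at most 28.23.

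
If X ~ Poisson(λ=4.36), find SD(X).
2.0881

We have X ~ Poisson(λ=4.36).

For a Poisson distribution with λ=4.36:
σ = √Var(X) = 2.0881

The standard deviation is the square root of the variance.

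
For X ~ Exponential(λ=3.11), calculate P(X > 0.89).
0.062794

We have X ~ Exponential(λ=3.11).

P(X > 0.89) = 1 - P(X ≤ 0.89)
                = 1 - F(0.89)
                = 1 - 0.937206
                = 0.062794

So there's approximately a 6.3% chance that X exceeds 0.89.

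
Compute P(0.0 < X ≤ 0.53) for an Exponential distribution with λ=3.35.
0.830601

We have X ~ Exponential(λ=3.35).

To find P(0.0 < X ≤ 0.53), we use:
P(0.0 < X ≤ 0.53) = P(X ≤ 0.53) - P(X ≤ 0.0)
                 = F(0.53) - F(0.0)
                 = 0.830601 - 0.000000
                 = 0.830601

So there's approximately a 83.1% chance that X falls in this range.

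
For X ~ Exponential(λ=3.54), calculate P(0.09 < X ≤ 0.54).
0.579323

We have X ~ Exponential(λ=3.54).

To find P(0.09 < X ≤ 0.54), we use:
P(0.09 < X ≤ 0.54) = P(X ≤ 0.54) - P(X ≤ 0.09)
                 = F(0.54) - F(0.09)
                 = 0.852156 - 0.272834
                 = 0.579323

So there's approximately a 57.9% chance that X falls in this range.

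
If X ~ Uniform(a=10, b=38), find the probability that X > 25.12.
0.460000

We have X ~ Uniform(a=10, b=38).

P(X > 25.12) = 1 - P(X ≤ 25.12)
                = 1 - F(25.12)
                = 1 - 0.540000
                = 0.460000

So there's approximately a 46.0% chance that X exceeds 25.12.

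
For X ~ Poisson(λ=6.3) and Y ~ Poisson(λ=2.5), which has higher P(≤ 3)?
Y has higher probability (P(Y ≤ 3) = 0.7576 > P(X ≤ 3) = 0.1264)

Compute P(≤ 3) for each distribution:

X ~ Poisson(λ=6.3):
P(X ≤ 3) = 0.1264

Y ~ Poisson(λ=2.5):
P(Y ≤ 3) = 0.7576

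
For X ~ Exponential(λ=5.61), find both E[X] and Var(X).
E[X] = 0.1783, Var(X) = 0.0318

We have X ~ Exponential(λ=5.61).

For an Exponential distribution with λ=5.61:

Expected value:
E[X] = 0.1783

Variance:
Var(X) = 0.0318

Standard deviation:
σ = √Var(X) = 0.1783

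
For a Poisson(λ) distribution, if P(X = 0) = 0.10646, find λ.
λ = 2.2400

For a Poisson(λ) distribution, the PMF at 0 is:
P(X = 0) = λ^0 e^(-λ) / 0! = e^(-λ)

Given P(X = 0) = 0.10646:
e^(-λ) = 0.10646
-λ = ln(0.10646)
λ = -ln(0.10646) = 2.2400

Verification: e^(-2.2400) = 0.10646 ✓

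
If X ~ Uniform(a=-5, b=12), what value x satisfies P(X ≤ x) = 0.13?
-2.7900

We have X ~ Uniform(a=-5, b=12).

We want to find x such that P(X ≤ x) = 0.13.

This is the 13th percentile, which means 13% of values fall below this point.

Using the inverse CDF (quantile function):
x = F⁻¹(0.13) = -2.7900

Verification: P(X ≤ -2.7900) = 0.13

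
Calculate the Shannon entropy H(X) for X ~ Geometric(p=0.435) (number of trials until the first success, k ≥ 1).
1.5740 nats

We have X ~ Geometric(p=0.435) (number of trials until the first success, k ≥ 1).

The Shannon entropy measures the uncertainty or information content of the distribution.

For a Geometric distribution with p=0.435 (number of trials until the first success, k ≥ 1):
H(X) = 1.5740 nats

(In bits, this would be 2.2707 bits.)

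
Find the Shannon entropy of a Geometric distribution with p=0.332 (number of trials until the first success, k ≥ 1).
1.9144 nats

We have X ~ Geometric(p=0.332) (number of trials until the first success, k ≥ 1).

The Shannon entropy measures the uncertainty or information content of the distribution.

For a Geometric distribution with p=0.332 (number of trials until the first success, k ≥ 1):
H(X) = 1.9144 nats

(In bits, this would be 2.7619 bits.)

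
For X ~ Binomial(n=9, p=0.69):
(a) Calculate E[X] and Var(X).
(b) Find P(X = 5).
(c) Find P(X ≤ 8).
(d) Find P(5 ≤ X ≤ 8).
(a) E[X] = 6.2100, Var(X) = 1.9251
(b) P(X = 5) = 0.181996
(c) P(X ≤ 8) = 0.964548
(d) P(5 ≤ X ≤ 8) = 0.853019

We have X ~ Binomial(n=9, p=0.69).

(a) Moments:
E[X] = 6.2100
Var(X) = 1.9251
σ = √Var(X) = 1.3875

(b) Point probability using PMF:
P(X = 5) = 0.181996

(c) Cumulative probability using CDF:
P(X ≤ 8) = F(8) = 0.964548

(d) Range probability:
P(5 ≤ X ≤ 8) = P(X ≤ 8) - P(X ≤ 4)
                   = F(8) - F(4)
                   = 0.964548 - 0.111529
                   = 0.853019

This means approximately 85.3% of outcomes fall in the interval [5, 8].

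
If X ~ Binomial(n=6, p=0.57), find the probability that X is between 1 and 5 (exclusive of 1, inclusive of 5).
0.909105

We have X ~ Binomial(n=6, p=0.57).

To find P(1 < X ≤ 5), we use:
P(1 < X ≤ 5) = P(X ≤ 5) - P(X ≤ 1)
                 = F(5) - F(1)
                 = 0.965704 - 0.056598
                 = 0.909105

So there's approximately a 90.9% chance that X falls in this range.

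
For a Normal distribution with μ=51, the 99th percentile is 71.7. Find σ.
σ = 8.8981

For X ~ Normal(μ, σ), the p-th percentile satisfies x = μ + z_p × σ,
where z_p = Φ⁻¹(p) is the standard normal quantile.

Step 1: z_{0.99} = Φ⁻¹(0.99) = 2.3263

Step 2: Solve for σ:
71.7 = 51 + 2.3263 × σ
σ = (71.7 - 51) / 2.3263
σ = 20.70 / 2.3263
σ = 8.8981

Verification: μ + z × σ = 51 + 2.3263 × 8.8981 = 71.70 ✓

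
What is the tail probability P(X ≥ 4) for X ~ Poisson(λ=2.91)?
0.332614

We have X ~ Poisson(λ=2.91).

For discrete distributions, P(X ≥ 4) = 1 - P(X ≤ 3).

P(X ≤ 3) = 0.667386
P(X ≥ 4) = 1 - 0.667386 = 0.332614

So there's approximately a 33.3% chance that X is at least 4.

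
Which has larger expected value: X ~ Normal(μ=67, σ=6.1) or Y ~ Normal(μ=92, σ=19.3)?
Y has larger mean (92.0000 > 67.0000)

Compute the expected value for each distribution:

X ~ Normal(μ=67, σ=6.1):
E[X] = 67.0000

Y ~ Normal(μ=92, σ=19.3):
E[Y] = 92.0000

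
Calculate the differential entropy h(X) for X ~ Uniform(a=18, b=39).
3.0445 nats

We have X ~ Uniform(a=18, b=39).

The differential entropy measures the uncertainty or information content of the distribution.

For a Uniform distribution with a=18, b=39:
h(X) = 3.0445 nats

(In bits, this would be 4.3923 bits.)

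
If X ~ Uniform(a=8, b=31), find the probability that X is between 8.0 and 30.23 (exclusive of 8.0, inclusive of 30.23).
0.966522

We have X ~ Uniform(a=8, b=31).

To find P(8.0 < X ≤ 30.23), we use:
P(8.0 < X ≤ 30.23) = P(X ≤ 30.23) - P(X ≤ 8.0)
                 = F(30.23) - F(8.0)
                 = 0.966522 - 0.000000
                 = 0.966522

So there's approximately a 96.7% chance that X falls in this range.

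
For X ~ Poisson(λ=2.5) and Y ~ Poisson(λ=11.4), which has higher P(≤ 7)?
X has higher probability (P(X ≤ 7) = 0.9958 > P(Y ≤ 7) = 0.1192)

Compute P(≤ 7) for each distribution:

X ~ Poisson(λ=2.5):
P(X ≤ 7) = 0.9958

Y ~ Poisson(λ=11.4):
P(Y ≤ 7) = 0.1192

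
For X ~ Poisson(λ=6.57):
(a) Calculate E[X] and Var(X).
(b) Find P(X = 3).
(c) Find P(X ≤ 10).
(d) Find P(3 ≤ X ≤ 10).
(a) E[X] = 6.5700, Var(X) = 6.5700
(b) P(X = 3) = 0.066257
(c) P(X ≤ 10) = 0.929183
(d) P(3 ≤ X ≤ 10) = 0.888317

We have X ~ Poisson(λ=6.57).

(a) Moments:
E[X] = 6.5700
Var(X) = 6.5700
σ = √Var(X) = 2.5632

(b) Point probability using PMF:
P(X = 3) = 0.066257

(c) Cumulative probability using CDF:
P(X ≤ 10) = F(10) = 0.929183

(d) Range probability:
P(3 ≤ X ≤ 10) = P(X ≤ 10) - P(X ≤ 2)
                   = F(10) - F(2)
                   = 0.929183 - 0.040866
                   = 0.888317

This means approximately 88.8% of outcomes fall in the interval [3, 10].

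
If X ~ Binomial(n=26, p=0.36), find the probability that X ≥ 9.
0.630480

We have X ~ Binomial(n=26, p=0.36).

For discrete distributions, P(X ≥ 9) = 1 - P(X ≤ 8).

P(X ≤ 8) = 0.369520
P(X ≥ 9) = 1 - 0.369520 = 0.630480

So there's approximately a 63.0% chance that X is at least 9.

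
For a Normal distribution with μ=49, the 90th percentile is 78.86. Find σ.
σ = 23.2999

For X ~ Normal(μ, σ), the p-th percentile satisfies x = μ + z_p × σ,
where z_p = Φ⁻¹(p) is the standard normal quantile.

Step 1: z_{0.9} = Φ⁻¹(0.9) = 1.2816

Step 2: Solve for σ:
78.86 = 49 + 1.2816 × σ
σ = (78.86 - 49) / 1.2816
σ = 29.86 / 1.2816
σ = 23.2999

Verification: μ + z × σ = 49 + 1.2816 × 23.2999 = 78.86 ✓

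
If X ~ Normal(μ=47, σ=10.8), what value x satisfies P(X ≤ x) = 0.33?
42.2489

We have X ~ Normal(μ=47, σ=10.8).

We want to find x such that P(X ≤ x) = 0.33.

This is the 33rd percentile, which means 33% of values fall below this point.

Using the inverse CDF (quantile function):
x = F⁻¹(0.33) = 42.2489

Verification: P(X ≤ 42.2489) = 0.33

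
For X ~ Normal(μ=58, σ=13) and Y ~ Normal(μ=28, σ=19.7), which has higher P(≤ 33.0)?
Y has higher probability (P(Y ≤ 33.0) = 0.6002 > P(X ≤ 33.0) = 0.0272)

Compute P(≤ 33.0) for each distribution:

X ~ Normal(μ=58, σ=13):
P(X ≤ 33.0) = 0.0272

Y ~ Normal(μ=28, σ=19.7):
P(Y ≤ 33.0) = 0.6002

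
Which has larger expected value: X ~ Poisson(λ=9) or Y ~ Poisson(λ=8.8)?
X has larger mean (9.0000 > 8.8000)

Compute the expected value for each distribution:

X ~ Poisson(λ=9):
E[X] = 9.0000

Y ~ Poisson(λ=8.8):
E[Y] = 8.8000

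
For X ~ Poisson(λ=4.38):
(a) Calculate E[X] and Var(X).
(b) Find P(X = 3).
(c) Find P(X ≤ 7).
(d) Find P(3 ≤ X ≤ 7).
(a) E[X] = 4.3800, Var(X) = 4.3800
(b) P(X = 3) = 0.175413
(c) P(X ≤ 7) = 0.922967
(d) P(3 ≤ X ≤ 7) = 0.735435

We have X ~ Poisson(λ=4.38).

(a) Moments:
E[X] = 4.3800
Var(X) = 4.3800
σ = √Var(X) = 2.0928

(b) Point probability using PMF:
P(X = 3) = 0.175413

(c) Cumulative probability using CDF:
P(X ≤ 7) = F(7) = 0.922967

(d) Range probability:
P(3 ≤ X ≤ 7) = P(X ≤ 7) - P(X ≤ 2)
                   = F(7) - F(2)
                   = 0.922967 - 0.187532
                   = 0.735435

This means approximately 73.5% of outcomes fall in the interval [3, 7].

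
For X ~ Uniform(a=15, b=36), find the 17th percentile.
18.5700

We have X ~ Uniform(a=15, b=36).

We want to find x such that P(X ≤ x) = 0.17.

This is the 17th percentile, which means 17% of values fall below this point.

Using the inverse CDF (quantile function):
x = F⁻¹(0.17) = 18.5700

Verification: P(X ≤ 18.5700) = 0.17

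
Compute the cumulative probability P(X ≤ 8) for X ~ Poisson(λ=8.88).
0.471565

We have X ~ Poisson(λ=8.88).

The CDF gives us P(X ≤ k).

Using the CDF:
P(X ≤ 8) = 0.471565

This means there's approximately a 47.2% chance that X is at most 8.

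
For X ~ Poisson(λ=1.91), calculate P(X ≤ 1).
0.430914

We have X ~ Poisson(λ=1.91).

The CDF gives us P(X ≤ k).

Using the CDF:
P(X ≤ 1) = 0.430914

This means there's approximately a 43.1% chance that X is at most 1.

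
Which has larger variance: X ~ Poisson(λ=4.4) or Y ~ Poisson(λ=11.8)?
Y has larger variance (11.8000 > 4.4000)

Compute the variance for each distribution:

X ~ Poisson(λ=4.4):
Var(X) = 4.4000

Y ~ Poisson(λ=11.8):
Var(Y) = 11.8000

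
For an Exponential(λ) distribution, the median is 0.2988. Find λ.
λ = 2.3198

For X ~ Exponential(λ), the CDF is F(x) = 1 - e^(-λx).
The median m satisfies F(m) = 0.5:
1 - e^(-λm) = 0.5
e^(-λm) = 0.5
λm = ln(2)
m = ln(2) / λ

Given m = 0.2988:
λ = ln(2) / 0.2988 = 0.693147 / 0.2988 = 2.3198

Verification: ln(2) / 2.3198 = 0.2988 ✓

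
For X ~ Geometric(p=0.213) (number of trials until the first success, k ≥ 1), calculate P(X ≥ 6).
0.301907

We have X ~ Geometric(p=0.213) (number of trials until the first success, k ≥ 1).

For discrete distributions, P(X ≥ 6) = 1 - P(X ≤ 5).

P(X ≤ 5) = 0.698093
P(X ≥ 6) = 1 - 0.698093 = 0.301907

So there's approximately a 30.2% chance that X is at least 6.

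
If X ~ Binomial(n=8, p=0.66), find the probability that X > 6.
0.184384

We have X ~ Binomial(n=8, p=0.66).

P(X > 6) = 1 - P(X ≤ 6)
                = 1 - F(6)
                = 1 - 0.815616
                = 0.184384

So there's approximately a 18.4% chance that X exceeds 6.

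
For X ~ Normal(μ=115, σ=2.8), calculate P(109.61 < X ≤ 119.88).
0.932206

We have X ~ Normal(μ=115, σ=2.8).

To find P(109.61 < X ≤ 119.88), we use:
P(109.61 < X ≤ 119.88) = P(X ≤ 119.88) - P(X ≤ 109.61)
                 = F(119.88) - F(109.61)
                 = 0.959321 - 0.027115
                 = 0.932206

So there's approximately a 93.2% chance that X falls in this range.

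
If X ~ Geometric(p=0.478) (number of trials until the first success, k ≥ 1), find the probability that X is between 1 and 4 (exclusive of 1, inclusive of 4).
0.447752

We have X ~ Geometric(p=0.478) (number of trials until the first success, k ≥ 1).

To find P(1 < X ≤ 4), we use:
P(1 < X ≤ 4) = P(X ≤ 4) - P(X ≤ 1)
                 = F(4) - F(1)
                 = 0.925752 - 0.478000
                 = 0.447752

So there's approximately a 44.8% chance that X falls in this range.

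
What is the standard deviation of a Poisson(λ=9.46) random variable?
3.0757

We have X ~ Poisson(λ=9.46).

For a Poisson distribution with λ=9.46:
σ = √Var(X) = 3.0757

The standard deviation is the square root of the variance.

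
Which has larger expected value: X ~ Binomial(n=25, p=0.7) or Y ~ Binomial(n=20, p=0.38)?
X has larger mean (17.5000 > 7.6000)

Compute the expected value for each distribution:

X ~ Binomial(n=25, p=0.7):
E[X] = 17.5000

Y ~ Binomial(n=20, p=0.38):
E[Y] = 7.6000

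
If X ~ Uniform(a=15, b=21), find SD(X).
1.7321

We have X ~ Uniform(a=15, b=21).

For a Uniform distribution with a=15, b=21:
σ = √Var(X) = 1.7321

The standard deviation is the square root of the variance.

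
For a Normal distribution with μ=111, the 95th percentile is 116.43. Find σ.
σ = 3.3012

For X ~ Normal(μ, σ), the p-th percentile satisfies x = μ + z_p × σ,
where z_p = Φ⁻¹(p) is the standard normal quantile.

Step 1: z_{0.95} = Φ⁻¹(0.95) = 1.6449

Step 2: Solve for σ:
116.43 = 111 + 1.6449 × σ
σ = (116.43 - 111) / 1.6449
σ = 5.43 / 1.6449
σ = 3.3012

Verification: μ + z × σ = 111 + 1.6449 × 3.3012 = 116.43 ✓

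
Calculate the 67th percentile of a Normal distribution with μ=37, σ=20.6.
46.0622

We have X ~ Normal(μ=37, σ=20.6).

We want to find x such that P(X ≤ x) = 0.67.

This is the 67th percentile, which means 67% of values fall below this point.

Using the inverse CDF (quantile function):
x = F⁻¹(0.67) = 46.0622

Verification: P(X ≤ 46.0622) = 0.67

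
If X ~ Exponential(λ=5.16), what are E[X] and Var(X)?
E[X] = 0.1938, Var(X) = 0.0376

We have X ~ Exponential(λ=5.16).

For an Exponential distribution with λ=5.16:

Expected value:
E[X] = 0.1938

Variance:
Var(X) = 0.0376

Standard deviation:
σ = √Var(X) = 0.1938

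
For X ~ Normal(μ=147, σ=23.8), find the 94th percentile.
184.0036

We have X ~ Normal(μ=147, σ=23.8).

We want to find x such that P(X ≤ x) = 0.94.

This is the 94th percentile, which means 94% of values fall below this point.

Using the inverse CDF (quantile function):
x = F⁻¹(0.94) = 184.0036

Verification: P(X ≤ 184.0036) = 0.94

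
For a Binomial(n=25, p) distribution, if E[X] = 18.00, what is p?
p = 0.72

For a Binomial(n, p) distribution:
E[X] = n × p

Given n = 25 and E[X] = 18.00:
18.00 = 25 × p
p = 18.00 / 25 = 0.72

Verification: Binomial(25, 0.72) has E[X] = 18.00 ✓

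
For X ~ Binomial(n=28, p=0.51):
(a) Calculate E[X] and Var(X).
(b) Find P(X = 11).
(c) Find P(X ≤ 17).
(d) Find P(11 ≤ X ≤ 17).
(a) E[X] = 14.2800, Var(X) = 6.9972
(b) P(X = 11) = 0.070554
(c) P(X ≤ 17) = 0.888677
(d) P(11 ≤ X ≤ 17) = 0.812605

We have X ~ Binomial(n=28, p=0.51).

(a) Moments:
E[X] = 14.2800
Var(X) = 6.9972
σ = √Var(X) = 2.6452

(b) Point probability using PMF:
P(X = 11) = 0.070554

(c) Cumulative probability using CDF:
P(X ≤ 17) = F(17) = 0.888677

(d) Range probability:
P(11 ≤ X ≤ 17) = P(X ≤ 17) - P(X ≤ 10)
                   = F(17) - F(10)
                   = 0.888677 - 0.076072
                   = 0.812605

This means approximately 81.3% of outcomes fall in the interval [11, 17].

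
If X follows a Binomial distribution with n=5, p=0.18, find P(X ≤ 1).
0.777649

We have X ~ Binomial(n=5, p=0.18).

The CDF gives us P(X ≤ k).

Using the CDF:
P(X ≤ 1) = 0.777649

This means there's approximately a 77.8% chance that X is at most 1.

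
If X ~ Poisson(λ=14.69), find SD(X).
3.8328

We have X ~ Poisson(λ=14.69).

For a Poisson distribution with λ=14.69:
σ = √Var(X) = 3.8328

The standard deviation is the square root of the variance.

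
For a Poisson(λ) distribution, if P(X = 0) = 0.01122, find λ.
λ = 4.4901

For a Poisson(λ) distribution, the PMF at 0 is:
P(X = 0) = λ^0 e^(-λ) / 0! = e^(-λ)

Given P(X = 0) = 0.01122:
e^(-λ) = 0.01122
-λ = ln(0.01122)
λ = -ln(0.01122) = 4.4901

Verification: e^(-4.4901) = 0.01122 ✓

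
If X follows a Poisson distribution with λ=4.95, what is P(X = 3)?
0.143188

We have X ~ Poisson(λ=4.95).

For a Poisson distribution, the PMF gives us the probability of each outcome.

Using the PMF formula:
P(X = 3) = 0.143188

Rounded to 4 decimal places: 0.1432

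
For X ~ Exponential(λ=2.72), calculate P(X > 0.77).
0.123144

We have X ~ Exponential(λ=2.72).

P(X > 0.77) = 1 - P(X ≤ 0.77)
                = 1 - F(0.77)
                = 1 - 0.876856
                = 0.123144

So there's approximately a 12.3% chance that X exceeds 0.77.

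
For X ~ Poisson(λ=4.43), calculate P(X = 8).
0.043831

We have X ~ Poisson(λ=4.43).

For a Poisson distribution, the PMF gives us the probability of each outcome.

Using the PMF formula:
P(X = 8) = 0.043831

Rounded to 4 decimal places: 0.0438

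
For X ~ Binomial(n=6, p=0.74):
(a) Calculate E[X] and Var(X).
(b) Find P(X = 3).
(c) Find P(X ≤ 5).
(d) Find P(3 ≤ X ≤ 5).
(a) E[X] = 4.4400, Var(X) = 1.1544
(b) P(X = 3) = 0.142444
(c) P(X ≤ 5) = 0.835794
(d) P(3 ≤ X ≤ 5) = 0.792673

We have X ~ Binomial(n=6, p=0.74).

(a) Moments:
E[X] = 4.4400
Var(X) = 1.1544
σ = √Var(X) = 1.0744

(b) Point probability using PMF:
P(X = 3) = 0.142444

(c) Cumulative probability using CDF:
P(X ≤ 5) = F(5) = 0.835794

(d) Range probability:
P(3 ≤ X ≤ 5) = P(X ≤ 5) - P(X ≤ 2)
                   = F(5) - F(2)
                   = 0.835794 - 0.043120
                   = 0.792673

This means approximately 79.3% of outcomes fall in the interval [3, 5].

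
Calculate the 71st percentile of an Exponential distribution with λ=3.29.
0.3763

We have X ~ Exponential(λ=3.29).

We want to find x such that P(X ≤ x) = 0.71.

This is the 71st percentile, which means 71% of values fall below this point.

Using the inverse CDF (quantile function):
x = F⁻¹(0.71) = 0.3763

Verification: P(X ≤ 0.3763) = 0.71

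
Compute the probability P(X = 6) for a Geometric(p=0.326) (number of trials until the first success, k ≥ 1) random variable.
0.045344

We have X ~ Geometric(p=0.326) (number of trials until the first success, k ≥ 1).

For a Geometric distribution, the PMF gives us the probability of each outcome.

Using the PMF formula:
P(X = 6) = 0.045344

Rounded to 4 decimal places: 0.0453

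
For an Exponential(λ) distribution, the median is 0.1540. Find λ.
λ = 4.5010

For X ~ Exponential(λ), the CDF is F(x) = 1 - e^(-λx).
The median m satisfies F(m) = 0.5:
1 - e^(-λm) = 0.5
e^(-λm) = 0.5
λm = ln(2)
m = ln(2) / λ

Given m = 0.1540:
λ = ln(2) / 0.1540 = 0.693147 / 0.1540 = 4.5010

Verification: ln(2) / 4.5010 = 0.1540 ✓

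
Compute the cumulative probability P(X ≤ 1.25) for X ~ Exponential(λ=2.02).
0.919942

We have X ~ Exponential(λ=2.02).

The CDF gives us P(X ≤ k).

Using the CDF:
P(X ≤ 1.25) = 0.919942

This means there's approximately a 92.0% chance that X is at most 1.25.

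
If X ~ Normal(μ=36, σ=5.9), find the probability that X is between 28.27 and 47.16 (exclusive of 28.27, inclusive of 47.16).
0.875654

We have X ~ Normal(μ=36, σ=5.9).

To find P(28.27 < X ≤ 47.16), we use:
P(28.27 < X ≤ 47.16) = P(X ≤ 47.16) - P(X ≤ 28.27)
                 = F(47.16) - F(28.27)
                 = 0.970723 - 0.095069
                 = 0.875654

So there's approximately a 87.6% chance that X falls in this range.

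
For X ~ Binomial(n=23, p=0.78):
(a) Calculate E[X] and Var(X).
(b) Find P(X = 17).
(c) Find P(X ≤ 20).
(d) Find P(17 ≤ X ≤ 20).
(a) E[X] = 17.9400, Var(X) = 3.9468
(b) P(X = 17) = 0.167586
(c) P(X ≤ 20) = 0.908944
(d) P(17 ≤ X ≤ 20) = 0.681464

We have X ~ Binomial(n=23, p=0.78).

(a) Moments:
E[X] = 17.9400
Var(X) = 3.9468
σ = √Var(X) = 1.9867

(b) Point probability using PMF:
P(X = 17) = 0.167586

(c) Cumulative probability using CDF:
P(X ≤ 20) = F(20) = 0.908944

(d) Range probability:
P(17 ≤ X ≤ 20) = P(X ≤ 20) - P(X ≤ 16)
                   = F(20) - F(16)
                   = 0.908944 - 0.227481
                   = 0.681464

This means approximately 68.1% of outcomes fall in the interval [17, 20].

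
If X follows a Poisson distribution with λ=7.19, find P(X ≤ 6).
0.421801

We have X ~ Poisson(λ=7.19).

The CDF gives us P(X ≤ k).

Using the CDF:
P(X ≤ 6) = 0.421801

This means there's approximately a 42.2% chance that X is at most 6.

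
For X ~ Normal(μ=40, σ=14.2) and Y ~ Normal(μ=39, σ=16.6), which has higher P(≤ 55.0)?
X has higher probability (P(X ≤ 55.0) = 0.8546 > P(Y ≤ 55.0) = 0.8324)

Compute P(≤ 55.0) for each distribution:

X ~ Normal(μ=40, σ=14.2):
P(X ≤ 55.0) = 0.8546

Y ~ Normal(μ=39, σ=16.6):
P(Y ≤ 55.0) = 0.8324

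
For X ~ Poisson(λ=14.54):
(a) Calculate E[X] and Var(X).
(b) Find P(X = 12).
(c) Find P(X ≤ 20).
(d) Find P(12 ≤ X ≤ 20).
(a) E[X] = 14.5400, Var(X) = 14.5400
(b) P(X = 12) = 0.090322
(c) P(X ≤ 20) = 0.934805
(d) P(12 ≤ X ≤ 20) = 0.717671

We have X ~ Poisson(λ=14.54).

(a) Moments:
E[X] = 14.5400
Var(X) = 14.5400
σ = √Var(X) = 3.8131

(b) Point probability using PMF:
P(X = 12) = 0.090322

(c) Cumulative probability using CDF:
P(X ≤ 20) = F(20) = 0.934805

(d) Range probability:
P(12 ≤ X ≤ 20) = P(X ≤ 20) - P(X ≤ 11)
                   = F(20) - F(11)
                   = 0.934805 - 0.217135
                   = 0.717671

This means approximately 71.8% of outcomes fall in the interval [12, 20].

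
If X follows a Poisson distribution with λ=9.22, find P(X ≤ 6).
0.187469

We have X ~ Poisson(λ=9.22).

The CDF gives us P(X ≤ k).

Using the CDF:
P(X ≤ 6) = 0.187469

This means there's approximately a 18.7% chance that X is at most 6.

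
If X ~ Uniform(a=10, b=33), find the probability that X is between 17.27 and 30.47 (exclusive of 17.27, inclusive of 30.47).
0.573913

We have X ~ Uniform(a=10, b=33).

To find P(17.27 < X ≤ 30.47), we use:
P(17.27 < X ≤ 30.47) = P(X ≤ 30.47) - P(X ≤ 17.27)
                 = F(30.47) - F(17.27)
                 = 0.890000 - 0.316087
                 = 0.573913

So there's approximately a 57.4% chance that X falls in this range.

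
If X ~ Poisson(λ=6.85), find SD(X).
2.6173

We have X ~ Poisson(λ=6.85).

For a Poisson distribution with λ=6.85:
σ = √Var(X) = 2.6173

The standard deviation is the square root of the variance.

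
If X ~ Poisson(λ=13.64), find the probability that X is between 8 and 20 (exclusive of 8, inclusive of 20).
0.887720

We have X ~ Poisson(λ=13.64).

To find P(8 < X ≤ 20), we use:
P(8 < X ≤ 20) = P(X ≤ 20) - P(X ≤ 8)
                 = F(20) - F(8)
                 = 0.961611 - 0.073891
                 = 0.887720

So there's approximately a 88.8% chance that X falls in this range.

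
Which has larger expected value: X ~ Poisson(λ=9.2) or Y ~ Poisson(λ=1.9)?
X has larger mean (9.2000 > 1.9000)

Compute the expected value for each distribution:

X ~ Poisson(λ=9.2):
E[X] = 9.2000

Y ~ Poisson(λ=1.9):
E[Y] = 1.9000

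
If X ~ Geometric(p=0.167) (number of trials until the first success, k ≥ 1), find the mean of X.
5.9880

We have X ~ Geometric(p=0.167) (number of trials until the first success, k ≥ 1).

For a Geometric distribution with p=0.167 (number of trials until the first success, k ≥ 1):
E[X] = 5.9880

This is the expected (average) value of X.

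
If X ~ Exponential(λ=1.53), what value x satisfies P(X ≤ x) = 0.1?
0.0689

We have X ~ Exponential(λ=1.53).

We want to find x such that P(X ≤ x) = 0.1.

This is the 10th percentile, which means 10% of values fall below this point.

Using the inverse CDF (quantile function):
x = F⁻¹(0.1) = 0.0689

Verification: P(X ≤ 0.0689) = 0.1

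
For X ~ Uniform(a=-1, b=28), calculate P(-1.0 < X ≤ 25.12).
0.900690

We have X ~ Uniform(a=-1, b=28).

To find P(-1.0 < X ≤ 25.12), we use:
P(-1.0 < X ≤ 25.12) = P(X ≤ 25.12) - P(X ≤ -1.0)
                 = F(25.12) - F(-1.0)
                 = 0.900690 - 0.000000
                 = 0.900690

So there's approximately a 90.1% chance that X falls in this range.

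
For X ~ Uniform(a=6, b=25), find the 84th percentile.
21.9600

We have X ~ Uniform(a=6, b=25).

We want to find x such that P(X ≤ x) = 0.84.

This is the 84th percentile, which means 84% of values fall below this point.

Using the inverse CDF (quantile function):
x = F⁻¹(0.84) = 21.9600

Verification: P(X ≤ 21.9600) = 0.84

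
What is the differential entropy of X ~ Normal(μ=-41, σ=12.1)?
3.9121 nats

We have X ~ Normal(μ=-41, σ=12.1).

The differential entropy measures the uncertainty or information content of the distribution.

For a Normal distribution with μ=-41, σ=12.1:
h(X) = 3.9121 nats

(In bits, this would be 5.6440 bits.)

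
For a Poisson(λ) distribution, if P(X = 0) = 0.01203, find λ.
λ = 4.4204

For a Poisson(λ) distribution, the PMF at 0 is:
P(X = 0) = λ^0 e^(-λ) / 0! = e^(-λ)

Given P(X = 0) = 0.01203:
e^(-λ) = 0.01203
-λ = ln(0.01203)
λ = -ln(0.01203) = 4.4204

Verification: e^(-4.4204) = 0.01203 ✓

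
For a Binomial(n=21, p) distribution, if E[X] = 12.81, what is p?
p = 0.61

For a Binomial(n, p) distribution:
E[X] = n × p

Given n = 21 and E[X] = 12.81:
12.81 = 21 × p
p = 12.81 / 21 = 0.61

Verification: Binomial(21, 0.61) has E[X] = 12.81 ✓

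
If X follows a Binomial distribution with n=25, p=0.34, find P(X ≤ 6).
0.201344

We have X ~ Binomial(n=25, p=0.34).

The CDF gives us P(X ≤ k).

Using the CDF:
P(X ≤ 6) = 0.201344

This means there's approximately a 20.1% chance that X is at most 6.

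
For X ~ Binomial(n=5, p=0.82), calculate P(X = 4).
0.406910

We have X ~ Binomial(n=5, p=0.82).

For a Binomial distribution, the PMF gives us the probability of each outcome.

Using the PMF formula:
P(X = 4) = 0.406910

Rounded to 4 decimal places: 0.4069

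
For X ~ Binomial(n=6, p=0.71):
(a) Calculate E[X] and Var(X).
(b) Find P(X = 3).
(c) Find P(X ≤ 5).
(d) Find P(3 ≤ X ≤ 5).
(a) E[X] = 4.2600, Var(X) = 1.2354
(b) P(X = 3) = 0.174582
(c) P(X ≤ 5) = 0.871900
(d) P(3 ≤ X ≤ 5) = 0.809086

We have X ~ Binomial(n=6, p=0.71).

(a) Moments:
E[X] = 4.2600
Var(X) = 1.2354
σ = √Var(X) = 1.1115

(b) Point probability using PMF:
P(X = 3) = 0.174582

(c) Cumulative probability using CDF:
P(X ≤ 5) = F(5) = 0.871900

(d) Range probability:
P(3 ≤ X ≤ 5) = P(X ≤ 5) - P(X ≤ 2)
                   = F(5) - F(2)
                   = 0.871900 - 0.062814
                   = 0.809086

This means approximately 80.9% of outcomes fall in the interval [3, 5].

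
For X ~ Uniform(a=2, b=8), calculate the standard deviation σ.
1.7321

We have X ~ Uniform(a=2, b=8).

For a Uniform distribution with a=2, b=8:
σ = √Var(X) = 1.7321

The standard deviation is the square root of the variance.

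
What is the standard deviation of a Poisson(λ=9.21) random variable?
3.0348

We have X ~ Poisson(λ=9.21).

For a Poisson distribution with λ=9.21:
σ = √Var(X) = 3.0348

The standard deviation is the square root of the variance.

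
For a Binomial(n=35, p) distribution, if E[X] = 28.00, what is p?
p = 0.8

For a Binomial(n, p) distribution:
E[X] = n × p

Given n = 35 and E[X] = 28.00:
28.00 = 35 × p
p = 28.00 / 35 = 0.8

Verification: Binomial(35, 0.8) has E[X] = 28.00 ✓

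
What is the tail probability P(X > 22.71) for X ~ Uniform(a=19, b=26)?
0.470000

We have X ~ Uniform(a=19, b=26).

P(X > 22.71) = 1 - P(X ≤ 22.71)
                = 1 - F(22.71)
                = 1 - 0.530000
                = 0.470000

So there's approximately a 47.0% chance that X exceeds 22.71.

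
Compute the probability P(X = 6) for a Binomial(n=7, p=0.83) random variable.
0.389059

We have X ~ Binomial(n=7, p=0.83).

For a Binomial distribution, the PMF gives us the probability of each outcome.

Using the PMF formula:
P(X = 6) = 0.389059

Rounded to 4 decimal places: 0.3891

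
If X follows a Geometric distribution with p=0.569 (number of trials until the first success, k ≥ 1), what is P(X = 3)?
0.105698

We have X ~ Geometric(p=0.569) (number of trials until the first success, k ≥ 1).

For a Geometric distribution, the PMF gives us the probability of each outcome.

Using the PMF formula:
P(X = 3) = 0.105698

Rounded to 4 decimal places: 0.1057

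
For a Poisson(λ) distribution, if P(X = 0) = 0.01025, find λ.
λ = 4.5805

For a Poisson(λ) distribution, the PMF at 0 is:
P(X = 0) = λ^0 e^(-λ) / 0! = e^(-λ)

Given P(X = 0) = 0.01025:
e^(-λ) = 0.01025
-λ = ln(0.01025)
λ = -ln(0.01025) = 4.5805

Verification: e^(-4.5805) = 0.01025 ✓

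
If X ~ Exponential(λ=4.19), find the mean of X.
0.2387

We have X ~ Exponential(λ=4.19).

For an Exponential distribution with λ=4.19:
E[X] = 0.2387

This is the expected (average) value of X.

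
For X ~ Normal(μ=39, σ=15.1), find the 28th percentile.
30.1991

We have X ~ Normal(μ=39, σ=15.1).

We want to find x such that P(X ≤ x) = 0.28.

This is the 28th percentile, which means 28% of values fall below this point.

Using the inverse CDF (quantile function):
x = F⁻¹(0.28) = 30.1991

Verification: P(X ≤ 30.1991) = 0.28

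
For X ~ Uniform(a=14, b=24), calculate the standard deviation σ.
2.8868

We have X ~ Uniform(a=14, b=24).

For a Uniform distribution with a=14, b=24:
σ = √Var(X) = 2.8868

The standard deviation is the square root of the variance.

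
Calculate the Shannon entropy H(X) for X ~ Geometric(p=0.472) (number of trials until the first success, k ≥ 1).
1.4652 nats

We have X ~ Geometric(p=0.472) (number of trials until the first success, k ≥ 1).

The Shannon entropy measures the uncertainty or information content of the distribution.

For a Geometric distribution with p=0.472 (number of trials until the first success, k ≥ 1):
H(X) = 1.4652 nats

(In bits, this would be 2.1138 bits.)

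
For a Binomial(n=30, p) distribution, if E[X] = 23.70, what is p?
p = 0.79

For a Binomial(n, p) distribution:
E[X] = n × p

Given n = 30 and E[X] = 23.70:
23.70 = 30 × p
p = 23.70 / 30 = 0.79

Verification: Binomial(30, 0.79) has E[X] = 23.70 ✓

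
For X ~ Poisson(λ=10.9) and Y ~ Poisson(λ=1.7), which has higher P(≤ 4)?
Y has higher probability (P(Y ≤ 4) = 0.9704 > P(X ≤ 4) = 0.0162)

Compute P(≤ 4) for each distribution:

X ~ Poisson(λ=10.9):
P(X ≤ 4) = 0.0162

Y ~ Poisson(λ=1.7):
P(Y ≤ 4) = 0.9704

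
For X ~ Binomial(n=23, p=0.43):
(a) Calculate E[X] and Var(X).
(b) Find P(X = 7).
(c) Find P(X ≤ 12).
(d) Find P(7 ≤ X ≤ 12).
(a) E[X] = 9.8900, Var(X) = 5.6373
(b) P(X = 7) = 0.082741
(c) P(X ≤ 12) = 0.863913
(d) P(7 ≤ X ≤ 12) = 0.789594

We have X ~ Binomial(n=23, p=0.43).

(a) Moments:
E[X] = 9.8900
Var(X) = 5.6373
σ = √Var(X) = 2.3743

(b) Point probability using PMF:
P(X = 7) = 0.082741

(c) Cumulative probability using CDF:
P(X ≤ 12) = F(12) = 0.863913

(d) Range probability:
P(7 ≤ X ≤ 12) = P(X ≤ 12) - P(X ≤ 6)
                   = F(12) - F(6)
                   = 0.863913 - 0.074319
                   = 0.789594

This means approximately 79.0% of outcomes fall in the interval [7, 12].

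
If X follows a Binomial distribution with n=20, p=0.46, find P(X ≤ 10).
0.720912

We have X ~ Binomial(n=20, p=0.46).

The CDF gives us P(X ≤ k).

Using the CDF:
P(X ≤ 10) = 0.720912

This means there's approximately a 72.1% chance that X is at most 10.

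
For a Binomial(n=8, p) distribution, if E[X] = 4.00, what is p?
p = 0.5

For a Binomial(n, p) distribution:
E[X] = n × p

Given n = 8 and E[X] = 4.00:
4.00 = 8 × p
p = 4.00 / 8 = 0.5

Verification: Binomial(8, 0.5) has E[X] = 4.00 ✓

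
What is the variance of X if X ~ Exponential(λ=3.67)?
0.0742

We have X ~ Exponential(λ=3.67).

For an Exponential distribution with λ=3.67:
Var(X) = 0.0742

The variance measures the spread of the distribution around the mean.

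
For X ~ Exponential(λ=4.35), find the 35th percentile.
0.0990

We have X ~ Exponential(λ=4.35).

We want to find x such that P(X ≤ x) = 0.35.

This is the 35th percentile, which means 35% of values fall below this point.

Using the inverse CDF (quantile function):
x = F⁻¹(0.35) = 0.0990

Verification: P(X ≤ 0.0990) = 0.35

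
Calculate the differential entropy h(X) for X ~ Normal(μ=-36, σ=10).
3.7215 nats

We have X ~ Normal(μ=-36, σ=10).

The differential entropy measures the uncertainty or information content of the distribution.

For a Normal distribution with μ=-36, σ=10:
h(X) = 3.7215 nats

(In bits, this would be 5.3690 bits.)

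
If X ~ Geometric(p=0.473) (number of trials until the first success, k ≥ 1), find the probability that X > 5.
0.040649

We have X ~ Geometric(p=0.473) (number of trials until the first success, k ≥ 1).

P(X > 5) = 1 - P(X ≤ 5)
                = 1 - F(5)
                = 1 - 0.959351
                = 0.040649

So there's approximately a 4.1% chance that X exceeds 5.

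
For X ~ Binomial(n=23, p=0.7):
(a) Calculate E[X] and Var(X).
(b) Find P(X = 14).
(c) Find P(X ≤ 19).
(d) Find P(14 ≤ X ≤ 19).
(a) E[X] = 16.1000, Var(X) = 4.8300
(b) P(X = 14) = 0.109090
(c) P(X ≤ 19) = 0.946156
(d) P(14 ≤ X ≤ 19) = 0.826102

We have X ~ Binomial(n=23, p=0.7).

(a) Moments:
E[X] = 16.1000
Var(X) = 4.8300
σ = √Var(X) = 2.1977

(b) Point probability using PMF:
P(X = 14) = 0.109090

(c) Cumulative probability using CDF:
P(X ≤ 19) = F(19) = 0.946156

(d) Range probability:
P(14 ≤ X ≤ 19) = P(X ≤ 19) - P(X ≤ 13)
                   = F(19) - F(13)
                   = 0.946156 - 0.120054
                   = 0.826102

This means approximately 82.6% of outcomes fall in the interval [14, 19].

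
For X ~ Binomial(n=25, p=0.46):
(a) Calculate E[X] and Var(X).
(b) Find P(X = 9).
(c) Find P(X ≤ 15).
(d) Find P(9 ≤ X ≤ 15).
(a) E[X] = 11.5000, Var(X) = 6.2100
(b) P(X = 9) = 0.098488
(c) P(X ≤ 15) = 0.945750
(d) P(9 ≤ X ≤ 15) = 0.832232

We have X ~ Binomial(n=25, p=0.46).

(a) Moments:
E[X] = 11.5000
Var(X) = 6.2100
σ = √Var(X) = 2.4920

(b) Point probability using PMF:
P(X = 9) = 0.098488

(c) Cumulative probability using CDF:
P(X ≤ 15) = F(15) = 0.945750

(d) Range probability:
P(9 ≤ X ≤ 15) = P(X ≤ 15) - P(X ≤ 8)
                   = F(15) - F(8)
                   = 0.945750 - 0.113518
                   = 0.832232

This means approximately 83.2% of outcomes fall in the interval [9, 15].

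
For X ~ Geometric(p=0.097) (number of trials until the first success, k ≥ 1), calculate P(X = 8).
0.047488

We have X ~ Geometric(p=0.097) (number of trials until the first success, k ≥ 1).

For a Geometric distribution, the PMF gives us the probability of each outcome.

Using the PMF formula:
P(X = 8) = 0.047488

Rounded to 4 decimal places: 0.0475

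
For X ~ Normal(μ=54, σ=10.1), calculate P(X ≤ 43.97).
0.160338

We have X ~ Normal(μ=54, σ=10.1).

The CDF gives us P(X ≤ k).

Using the CDF:
P(X ≤ 43.97) = 0.160338

This means there's approximately a 16.0% chance that X is at most 43.97.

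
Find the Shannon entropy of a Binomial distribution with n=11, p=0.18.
1.6262 nats

We have X ~ Binomial(n=11, p=0.18).

The Shannon entropy measures the uncertainty or information content of the distribution.

For a Binomial distribution with n=11, p=0.18:
H(X) = 1.6262 nats

(In bits, this would be 2.3461 bits.)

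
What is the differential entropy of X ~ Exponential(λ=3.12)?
-0.1378 nats

We have X ~ Exponential(λ=3.12).

The differential entropy measures the uncertainty or information content of the distribution.

For an Exponential distribution with λ=3.12:
h(X) = -0.1378 nats

(In bits, this would be -0.1989 bits.)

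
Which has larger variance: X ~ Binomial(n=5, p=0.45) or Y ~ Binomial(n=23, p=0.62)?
Y has larger variance (5.4188 > 1.2375)

Compute the variance for each distribution:

X ~ Binomial(n=5, p=0.45):
Var(X) = 1.2375

Y ~ Binomial(n=23, p=0.62):
Var(Y) = 5.4188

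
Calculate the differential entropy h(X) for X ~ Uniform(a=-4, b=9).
2.5649 nats

We have X ~ Uniform(a=-4, b=9).

The differential entropy measures the uncertainty or information content of the distribution.

For a Uniform distribution with a=-4, b=9:
h(X) = 2.5649 nats

(In bits, this would be 3.7004 bits.)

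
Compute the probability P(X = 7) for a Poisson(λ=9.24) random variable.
0.110762

We have X ~ Poisson(λ=9.24).

For a Poisson distribution, the PMF gives us the probability of each outcome.

Using the PMF formula:
P(X = 7) = 0.110762

Rounded to 4 decimal places: 0.1108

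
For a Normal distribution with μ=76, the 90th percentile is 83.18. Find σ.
σ = 5.6026

For X ~ Normal(μ, σ), the p-th percentile satisfies x = μ + z_p × σ,
where z_p = Φ⁻¹(p) is the standard normal quantile.

Step 1: z_{0.9} = Φ⁻¹(0.9) = 1.2816

Step 2: Solve for σ:
83.18 = 76 + 1.2816 × σ
σ = (83.18 - 76) / 1.2816
σ = 7.18 / 1.2816
σ = 5.6026

Verification: μ + z × σ = 76 + 1.2816 × 5.6026 = 83.18 ✓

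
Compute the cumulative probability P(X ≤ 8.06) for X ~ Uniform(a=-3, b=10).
0.850769

We have X ~ Uniform(a=-3, b=10).

The CDF gives us P(X ≤ k).

Using the CDF:
P(X ≤ 8.06) = 0.850769

This means there's approximately a 85.1% chance that X is at most 8.06.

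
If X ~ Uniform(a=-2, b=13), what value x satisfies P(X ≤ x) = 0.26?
1.9000

We have X ~ Uniform(a=-2, b=13).

We want to find x such that P(X ≤ x) = 0.26.

This is the 26th percentile, which means 26% of values fall below this point.

Using the inverse CDF (quantile function):
x = F⁻¹(0.26) = 1.9000

Verification: P(X ≤ 1.9000) = 0.26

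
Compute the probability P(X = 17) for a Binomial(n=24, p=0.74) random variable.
0.166326

We have X ~ Binomial(n=24, p=0.74).

For a Binomial distribution, the PMF gives us the probability of each outcome.

Using the PMF formula:
P(X = 17) = 0.166326

Rounded to 4 decimal places: 0.1663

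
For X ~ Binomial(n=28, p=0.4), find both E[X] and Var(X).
E[X] = 11.2000, Var(X) = 6.7200

We have X ~ Binomial(n=28, p=0.4).

For a Binomial distribution with n=28, p=0.4:

Expected value:
E[X] = 11.2000

Variance:
Var(X) = 6.7200

Standard deviation:
σ = √Var(X) = 2.5923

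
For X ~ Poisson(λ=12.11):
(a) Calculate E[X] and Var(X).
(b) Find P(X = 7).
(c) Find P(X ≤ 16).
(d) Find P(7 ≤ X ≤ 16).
(a) E[X] = 12.1100, Var(X) = 12.1100
(b) P(X = 7) = 0.041713
(c) P(X ≤ 16) = 0.892627
(d) P(7 ≤ X ≤ 16) = 0.849532

We have X ~ Poisson(λ=12.11).

(a) Moments:
E[X] = 12.1100
Var(X) = 12.1100
σ = √Var(X) = 3.4799

(b) Point probability using PMF:
P(X = 7) = 0.041713

(c) Cumulative probability using CDF:
P(X ≤ 16) = F(16) = 0.892627

(d) Range probability:
P(7 ≤ X ≤ 16) = P(X ≤ 16) - P(X ≤ 6)
                   = F(16) - F(6)
                   = 0.892627 - 0.043095
                   = 0.849532

This means approximately 85.0% of outcomes fall in the interval [7, 16].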